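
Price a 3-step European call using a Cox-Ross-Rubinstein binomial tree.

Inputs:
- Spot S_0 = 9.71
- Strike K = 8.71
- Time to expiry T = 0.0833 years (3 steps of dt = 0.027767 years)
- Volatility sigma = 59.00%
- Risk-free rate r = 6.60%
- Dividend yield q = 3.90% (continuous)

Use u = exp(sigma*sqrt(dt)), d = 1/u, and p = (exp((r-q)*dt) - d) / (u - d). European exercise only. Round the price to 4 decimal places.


Answer: Price = V(0,0) = 1.2241

Derivation:
dt = T/N = 0.027767
u = exp(sigma*sqrt(dt)) = 1.103309; d = 1/u = 0.906365
p = (exp((r-q)*dt) - d) / (u - d) = 0.479249
Discount per step: exp(-r*dt) = 0.998169
Stock lattice S(k, i) with i counting down-moves:
  k=0: S(0,0) = 9.7100
  k=1: S(1,0) = 10.7131; S(1,1) = 8.8008
  k=2: S(2,0) = 11.8199; S(2,1) = 9.7100; S(2,2) = 7.9767
  k=3: S(3,0) = 13.0410; S(3,1) = 10.7131; S(3,2) = 8.8008; S(3,3) = 7.2298
Terminal payoffs V(N, i) = max(S_T - K, 0):
  V(3,0) = 4.330987; V(3,1) = 2.003128; V(3,2) = 0.090800; V(3,3) = 0.000000
Backward induction: V(k, i) = exp(-r*dt) * [p * V(k+1, i) + (1-p) * V(k+1, i+1)].
  V(2,0) = exp(-r*dt) * [p*4.330987 + (1-p)*2.003128] = 3.113043
  V(2,1) = exp(-r*dt) * [p*2.003128 + (1-p)*0.090800] = 1.005438
  V(2,2) = exp(-r*dt) * [p*0.090800 + (1-p)*0.000000] = 0.043436
  V(1,0) = exp(-r*dt) * [p*3.113043 + (1-p)*1.005438] = 2.011817
  V(1,1) = exp(-r*dt) * [p*1.005438 + (1-p)*0.043436] = 0.503551
  V(0,0) = exp(-r*dt) * [p*2.011817 + (1-p)*0.503551] = 1.224141


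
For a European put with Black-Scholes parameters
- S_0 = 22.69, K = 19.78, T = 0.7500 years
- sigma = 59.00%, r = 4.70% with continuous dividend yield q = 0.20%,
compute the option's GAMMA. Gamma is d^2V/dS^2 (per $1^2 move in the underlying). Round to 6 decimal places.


Answer: Gamma = 0.028868

Derivation:
d1 = 0.5901507560; d2 = 0.0791957678
phi(d1) = 0.3351833811; exp(-qT) = 0.9985011244; exp(-rT) = 0.9653640451
Gamma = exp(-qT) * phi(d1) / (S * sigma * sqrt(T)) = 0.9985011244 * 0.3351833811 / (22.6900 * 0.5900 * 0.8660254038) = 0.028868


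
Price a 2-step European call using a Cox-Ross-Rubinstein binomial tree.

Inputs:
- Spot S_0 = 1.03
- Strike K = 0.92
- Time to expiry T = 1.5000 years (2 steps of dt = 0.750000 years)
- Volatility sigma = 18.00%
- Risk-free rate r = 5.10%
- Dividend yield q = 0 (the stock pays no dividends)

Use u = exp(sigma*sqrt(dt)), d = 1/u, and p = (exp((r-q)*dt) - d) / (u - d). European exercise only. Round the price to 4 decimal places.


Answer: Price = V(0,0) = 0.2041

Derivation:
dt = T/N = 0.750000
u = exp(sigma*sqrt(dt)) = 1.168691; d = 1/u = 0.855658
p = (exp((r-q)*dt) - d) / (u - d) = 0.585666
Discount per step: exp(-r*dt) = 0.962472
Stock lattice S(k, i) with i counting down-moves:
  k=0: S(0,0) = 1.0300
  k=1: S(1,0) = 1.2038; S(1,1) = 0.8813
  k=2: S(2,0) = 1.4068; S(2,1) = 1.0300; S(2,2) = 0.7541
Terminal payoffs V(N, i) = max(S_T - K, 0):
  V(2,0) = 0.486815; V(2,1) = 0.110000; V(2,2) = 0.000000
Backward induction: V(k, i) = exp(-r*dt) * [p * V(k+1, i) + (1-p) * V(k+1, i+1)].
  V(1,0) = exp(-r*dt) * [p*0.486815 + (1-p)*0.110000] = 0.318278
  V(1,1) = exp(-r*dt) * [p*0.110000 + (1-p)*0.000000] = 0.062006
  V(0,0) = exp(-r*dt) * [p*0.318278 + (1-p)*0.062006] = 0.204136


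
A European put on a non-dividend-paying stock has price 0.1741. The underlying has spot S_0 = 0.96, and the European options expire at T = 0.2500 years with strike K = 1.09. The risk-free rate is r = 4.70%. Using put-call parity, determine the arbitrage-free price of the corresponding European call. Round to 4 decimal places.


Answer: Call price = 0.0568

Derivation:
Put-call parity: C - P = S_0 * exp(-qT) - K * exp(-rT).
S_0 * exp(-qT) = 0.9600 * 1.00000000 = 0.96000000
K * exp(-rT) = 1.0900 * 0.98831876 = 1.07726745
C = P + S*exp(-qT) - K*exp(-rT)
C = 0.1741 + 0.96000000 - 1.07726745 = 0.0568


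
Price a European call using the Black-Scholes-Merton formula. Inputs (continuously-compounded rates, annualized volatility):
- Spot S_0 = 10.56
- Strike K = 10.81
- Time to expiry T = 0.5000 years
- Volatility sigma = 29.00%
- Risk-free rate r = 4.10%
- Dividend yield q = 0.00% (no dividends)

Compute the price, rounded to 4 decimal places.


d1 = (ln(S/K) + (r - q + 0.5*sigma^2) * T) / (sigma * sqrt(T)) = 0.08839638
d2 = d1 - sigma * sqrt(T) = -0.11666459
exp(-rT) = 0.97970870; exp(-qT) = 1.00000000
C = S_0 * exp(-qT) * N(d1) - K * exp(-rT) * N(d2)
N(d1) = 0.53521918; N(d2) = 0.45356293
C = 10.5600 * 1.00000000 * 0.53521918 - 10.8100 * 0.97970870 * 0.45356293 = 0.8484

Answer: Price = 0.8484


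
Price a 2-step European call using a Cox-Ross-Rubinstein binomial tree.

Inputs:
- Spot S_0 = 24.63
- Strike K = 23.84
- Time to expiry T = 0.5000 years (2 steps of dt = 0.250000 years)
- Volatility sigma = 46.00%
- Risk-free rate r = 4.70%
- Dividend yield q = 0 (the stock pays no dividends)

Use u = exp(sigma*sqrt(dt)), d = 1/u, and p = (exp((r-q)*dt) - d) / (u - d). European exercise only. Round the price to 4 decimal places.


Answer: Price = V(0,0) = 3.6340

Derivation:
dt = T/N = 0.250000
u = exp(sigma*sqrt(dt)) = 1.258600; d = 1/u = 0.794534
p = (exp((r-q)*dt) - d) / (u - d) = 0.468221
Discount per step: exp(-r*dt) = 0.988319
Stock lattice S(k, i) with i counting down-moves:
  k=0: S(0,0) = 24.6300
  k=1: S(1,0) = 30.9993; S(1,1) = 19.5694
  k=2: S(2,0) = 39.0157; S(2,1) = 24.6300; S(2,2) = 15.5485
Terminal payoffs V(N, i) = max(S_T - K, 0):
  V(2,0) = 15.175742; V(2,1) = 0.790000; V(2,2) = 0.000000
Backward induction: V(k, i) = exp(-r*dt) * [p * V(k+1, i) + (1-p) * V(k+1, i+1)].
  V(1,0) = exp(-r*dt) * [p*15.175742 + (1-p)*0.790000] = 7.437799
  V(1,1) = exp(-r*dt) * [p*0.790000 + (1-p)*0.000000] = 0.365574
  V(0,0) = exp(-r*dt) * [p*7.437799 + (1-p)*0.365574] = 3.633988


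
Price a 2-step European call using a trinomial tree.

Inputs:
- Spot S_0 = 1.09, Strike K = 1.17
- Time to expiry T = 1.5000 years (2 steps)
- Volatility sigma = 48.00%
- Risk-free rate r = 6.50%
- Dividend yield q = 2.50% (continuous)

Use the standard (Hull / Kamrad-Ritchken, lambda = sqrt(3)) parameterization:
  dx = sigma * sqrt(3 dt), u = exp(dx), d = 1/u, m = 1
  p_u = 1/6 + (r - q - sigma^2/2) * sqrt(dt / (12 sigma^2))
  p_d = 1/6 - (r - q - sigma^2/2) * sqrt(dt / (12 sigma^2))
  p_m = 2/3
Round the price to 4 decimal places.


Answer: Price = V(0,0) = 0.2155

Derivation:
dt = T/N = 0.750000; dx = sigma*sqrt(3*dt) = 0.720000
u = exp(dx) = 2.054433; d = 1/u = 0.486752
p_u = 0.127500, p_m = 0.666667, p_d = 0.205833
Discount per step: exp(-r*dt) = 0.952419
Stock lattice S(k, j) with j the centered position index:
  k=0: S(0,+0) = 1.0900
  k=1: S(1,-1) = 0.5306; S(1,+0) = 1.0900; S(1,+1) = 2.2393
  k=2: S(2,-2) = 0.2583; S(2,-1) = 0.5306; S(2,+0) = 1.0900; S(2,+1) = 2.2393; S(2,+2) = 4.6006
Terminal payoffs V(N, j) = max(S_T - K, 0):
  V(2,-2) = 0.000000; V(2,-1) = 0.000000; V(2,+0) = 0.000000; V(2,+1) = 1.069332; V(2,+2) = 3.430558
Backward induction: V(k, j) = exp(-r*dt) * [p_u * V(k+1, j+1) + p_m * V(k+1, j) + p_d * V(k+1, j-1)]
  V(1,-1) = exp(-r*dt) * [p_u*0.000000 + p_m*0.000000 + p_d*0.000000] = 0.000000
  V(1,+0) = exp(-r*dt) * [p_u*1.069332 + p_m*0.000000 + p_d*0.000000] = 0.129853
  V(1,+1) = exp(-r*dt) * [p_u*3.430558 + p_m*1.069332 + p_d*0.000000] = 1.095553
  V(0,+0) = exp(-r*dt) * [p_u*1.095553 + p_m*0.129853 + p_d*0.000000] = 0.215486


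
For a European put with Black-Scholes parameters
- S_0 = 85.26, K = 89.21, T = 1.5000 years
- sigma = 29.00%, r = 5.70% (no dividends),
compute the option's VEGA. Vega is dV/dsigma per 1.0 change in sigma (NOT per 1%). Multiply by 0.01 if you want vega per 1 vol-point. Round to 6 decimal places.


d1 = 0.2908058729; d2 = -0.0643701398
phi(d1) = 0.3824250621; exp(-qT) = 1.0000000000; exp(-rT) = 0.9180531431
Vega = S * exp(-qT) * phi(d1) * sqrt(T) = 85.2600 * 1.0000000000 * 0.3824250621 * 1.2247448714 = 39.933493

Answer: Vega = 39.933493


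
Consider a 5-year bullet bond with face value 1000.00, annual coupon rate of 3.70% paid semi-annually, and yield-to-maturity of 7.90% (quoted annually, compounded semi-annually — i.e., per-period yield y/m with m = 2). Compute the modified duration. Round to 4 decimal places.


Coupon per period c = face * coupon_rate / m = 18.500000
Periods per year m = 2; per-period yield y/m = 0.039500
Number of cashflows N = 10
Cashflows (t years, CF_t, discount factor 1/(1+y/m)^(m*t), PV):
  t = 0.5000: CF_t = 18.500000, DF = 0.962001, PV = 17.797018
  t = 1.0000: CF_t = 18.500000, DF = 0.925446, PV = 17.120748
  t = 1.5000: CF_t = 18.500000, DF = 0.890280, PV = 16.470176
  t = 2.0000: CF_t = 18.500000, DF = 0.856450, PV = 15.844325
  t = 2.5000: CF_t = 18.500000, DF = 0.823906, PV = 15.242256
  t = 3.0000: CF_t = 18.500000, DF = 0.792598, PV = 14.663065
  t = 3.5000: CF_t = 18.500000, DF = 0.762480, PV = 14.105883
  t = 4.0000: CF_t = 18.500000, DF = 0.733507, PV = 13.569873
  t = 4.5000: CF_t = 18.500000, DF = 0.705634, PV = 13.054231
  t = 5.0000: CF_t = 1018.500000, DF = 0.678821, PV = 691.378861
Price P = sum_t PV_t = 829.246437
First compute Macaulay numerator sum_t t * PV_t:
  t * PV_t at t = 0.5000: 8.898509
  t * PV_t at t = 1.0000: 17.120748
  t * PV_t at t = 1.5000: 24.705264
  t * PV_t at t = 2.0000: 31.688651
  t * PV_t at t = 2.5000: 38.105641
  t * PV_t at t = 3.0000: 43.989196
  t * PV_t at t = 3.5000: 49.370590
  t * PV_t at t = 4.0000: 54.279491
  t * PV_t at t = 4.5000: 58.744038
  t * PV_t at t = 5.0000: 3456.894304
Macaulay duration D = 3783.796433 / 829.246437 = 4.562934
Modified duration = D / (1 + y/m) = 4.562934 / (1 + 0.039500) = 4.389547

Answer: Modified duration = 4.3895


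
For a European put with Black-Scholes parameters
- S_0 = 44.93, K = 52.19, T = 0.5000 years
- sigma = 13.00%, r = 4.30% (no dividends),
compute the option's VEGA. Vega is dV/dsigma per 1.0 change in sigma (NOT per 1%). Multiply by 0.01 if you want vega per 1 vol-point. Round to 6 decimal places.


Answer: Vega = 5.098201

Derivation:
d1 = -1.3495968673; d2 = -1.4415207488
phi(d1) = 0.1604706233; exp(-qT) = 1.0000000000; exp(-rT) = 0.9787294775
Vega = S * exp(-qT) * phi(d1) * sqrt(T) = 44.9300 * 1.0000000000 * 0.1604706233 * 0.7071067812 = 5.098201


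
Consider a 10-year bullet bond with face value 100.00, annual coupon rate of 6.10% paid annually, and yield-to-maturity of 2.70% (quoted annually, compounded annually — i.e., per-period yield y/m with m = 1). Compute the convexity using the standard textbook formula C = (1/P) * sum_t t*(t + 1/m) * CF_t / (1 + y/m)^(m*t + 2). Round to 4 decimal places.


Coupon per period c = face * coupon_rate / m = 6.100000
Periods per year m = 1; per-period yield y/m = 0.027000
Number of cashflows N = 10
Cashflows (t years, CF_t, discount factor 1/(1+y/m)^(m*t), PV):
  t = 1.0000: CF_t = 6.100000, DF = 0.973710, PV = 5.939630
  t = 2.0000: CF_t = 6.100000, DF = 0.948111, PV = 5.783476
  t = 3.0000: CF_t = 6.100000, DF = 0.923185, PV = 5.631428
  t = 4.0000: CF_t = 6.100000, DF = 0.898914, PV = 5.483376
  t = 5.0000: CF_t = 6.100000, DF = 0.875282, PV = 5.339218
  t = 6.0000: CF_t = 6.100000, DF = 0.852270, PV = 5.198849
  t = 7.0000: CF_t = 6.100000, DF = 0.829864, PV = 5.062170
  t = 8.0000: CF_t = 6.100000, DF = 0.808047, PV = 4.929085
  t = 9.0000: CF_t = 6.100000, DF = 0.786803, PV = 4.799498
  t = 10.0000: CF_t = 106.100000, DF = 0.766118, PV = 81.285101
Price P = sum_t PV_t = 129.451830
Convexity numerator sum_t t*(t + 1/m) * CF_t / (1+y/m)^(m*t + 2):
  t = 1.0000: term = 11.262855
  t = 2.0000: term = 32.900259
  t = 3.0000: term = 64.070611
  t = 4.0000: term = 103.976973
  t = 5.0000: term = 151.865101
  t = 6.0000: term = 207.021560
  t = 7.0000: term = 268.771905
  t = 8.0000: term = 336.478946
  t = 9.0000: term = 409.541074
  t = 10.0000: term = 8477.401374
Convexity = (1/P) * sum = 10063.290658 / 129.451830 = 77.737724

Answer: Convexity = 77.7377


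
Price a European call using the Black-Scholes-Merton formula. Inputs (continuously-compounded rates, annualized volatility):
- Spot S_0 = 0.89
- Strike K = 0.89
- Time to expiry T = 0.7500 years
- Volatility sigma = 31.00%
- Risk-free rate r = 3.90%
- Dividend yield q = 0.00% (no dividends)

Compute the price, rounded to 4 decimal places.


d1 = (ln(S/K) + (r - q + 0.5*sigma^2) * T) / (sigma * sqrt(T)) = 0.24318552
d2 = d1 - sigma * sqrt(T) = -0.02528235
exp(-rT) = 0.97117364; exp(-qT) = 1.00000000
C = S_0 * exp(-qT) * N(d1) - K * exp(-rT) * N(d2)
N(d1) = 0.59606916; N(d2) = 0.48991487
C = 0.8900 * 1.00000000 * 0.59606916 - 0.8900 * 0.97117364 * 0.48991487 = 0.1070

Answer: Price = 0.1070


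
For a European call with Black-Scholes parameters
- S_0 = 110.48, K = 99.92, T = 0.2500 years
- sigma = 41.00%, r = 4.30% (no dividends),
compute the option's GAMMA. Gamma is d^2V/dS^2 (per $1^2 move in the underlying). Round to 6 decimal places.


d1 = 0.6450104550; d2 = 0.4400104550
phi(d1) = 0.3240174921; exp(-qT) = 1.0000000000; exp(-rT) = 0.9893075748
Gamma = exp(-qT) * phi(d1) / (S * sigma * sqrt(T)) = 1.0000000000 * 0.3240174921 / (110.4800 * 0.4100 * 0.5000000000) = 0.014306

Answer: Gamma = 0.014306


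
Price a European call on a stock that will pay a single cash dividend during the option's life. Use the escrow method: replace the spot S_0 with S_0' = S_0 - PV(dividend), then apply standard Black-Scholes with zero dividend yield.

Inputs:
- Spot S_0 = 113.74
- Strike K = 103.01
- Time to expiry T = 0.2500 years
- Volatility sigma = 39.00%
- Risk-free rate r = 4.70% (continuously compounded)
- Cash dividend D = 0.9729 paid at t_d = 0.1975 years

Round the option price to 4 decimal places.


Answer: Price = 14.9351

Derivation:
PV(D) = D * exp(-r * t_d) = 0.9729 * 0.99076045 = 0.96391084
S_0' = S_0 - PV(D) = 113.7400 - 0.96391084 = 112.77608916
d1 = (ln(S_0'/K) + (r + sigma^2/2)*T) / (sigma*sqrt(T)) = 0.62226036
d2 = d1 - sigma*sqrt(T) = 0.42726036
exp(-rT) = 0.98831876
N(d1) = 0.73311466; N(d2) = 0.66540515
C = S_0' * N(d1) - K * exp(-rT) * N(d2) = 112.77608916 * 0.73311466 - 103.0100 * 0.98831876 * 0.66540515 = 14.9351


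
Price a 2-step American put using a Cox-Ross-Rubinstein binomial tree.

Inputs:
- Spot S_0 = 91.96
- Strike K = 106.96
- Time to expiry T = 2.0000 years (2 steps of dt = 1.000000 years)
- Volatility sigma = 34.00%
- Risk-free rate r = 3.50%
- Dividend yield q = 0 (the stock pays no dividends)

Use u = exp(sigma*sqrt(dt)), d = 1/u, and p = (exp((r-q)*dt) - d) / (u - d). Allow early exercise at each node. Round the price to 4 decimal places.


dt = T/N = 1.000000
u = exp(sigma*sqrt(dt)) = 1.404948; d = 1/u = 0.711770
p = (exp((r-q)*dt) - d) / (u - d) = 0.467196
Discount per step: exp(-r*dt) = 0.965605
Stock lattice S(k, i) with i counting down-moves:
  k=0: S(0,0) = 91.9600
  k=1: S(1,0) = 129.1990; S(1,1) = 65.4544
  k=2: S(2,0) = 181.5178; S(2,1) = 91.9600; S(2,2) = 46.5885
Terminal payoffs V(N, i) = max(K - S_T, 0):
  V(2,0) = 0.000000; V(2,1) = 15.000000; V(2,2) = 60.371501
Backward induction: V(k, i) = exp(-r*dt) * [p * V(k+1, i) + (1-p) * V(k+1, i+1)]; then take max(V_cont, immediate exercise) for American.
  V(1,0) = exp(-r*dt) * [p*0.000000 + (1-p)*15.000000] = 7.717182; exercise = 0.000000; V(1,0) = max -> 7.717182
  V(1,1) = exp(-r*dt) * [p*15.000000 + (1-p)*60.371501] = 37.826756; exercise = 41.505601; V(1,1) = max -> 41.505601
  V(0,0) = exp(-r*dt) * [p*7.717182 + (1-p)*41.505601] = 24.835178; exercise = 15.000000; V(0,0) = max -> 24.835178

Answer: Price = V(0,0) = 24.8352


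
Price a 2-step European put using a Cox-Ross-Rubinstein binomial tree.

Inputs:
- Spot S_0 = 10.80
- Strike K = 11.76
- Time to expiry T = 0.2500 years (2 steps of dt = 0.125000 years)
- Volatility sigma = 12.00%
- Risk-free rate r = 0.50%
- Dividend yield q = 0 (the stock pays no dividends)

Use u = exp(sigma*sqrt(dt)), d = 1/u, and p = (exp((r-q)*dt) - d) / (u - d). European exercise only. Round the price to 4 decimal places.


dt = T/N = 0.125000
u = exp(sigma*sqrt(dt)) = 1.043339; d = 1/u = 0.958461
p = (exp((r-q)*dt) - d) / (u - d) = 0.496761
Discount per step: exp(-r*dt) = 0.999375
Stock lattice S(k, i) with i counting down-moves:
  k=0: S(0,0) = 10.8000
  k=1: S(1,0) = 11.2681; S(1,1) = 10.3514
  k=2: S(2,0) = 11.7564; S(2,1) = 10.8000; S(2,2) = 9.9214
Terminal payoffs V(N, i) = max(K - S_T, 0):
  V(2,0) = 0.003586; V(2,1) = 0.960000; V(2,2) = 1.838607
Backward induction: V(k, i) = exp(-r*dt) * [p * V(k+1, i) + (1-p) * V(k+1, i+1)].
  V(1,0) = exp(-r*dt) * [p*0.003586 + (1-p)*0.960000] = 0.484588
  V(1,1) = exp(-r*dt) * [p*0.960000 + (1-p)*1.838607] = 1.401274
  V(0,0) = exp(-r*dt) * [p*0.484588 + (1-p)*1.401274] = 0.945309

Answer: Price = V(0,0) = 0.9453


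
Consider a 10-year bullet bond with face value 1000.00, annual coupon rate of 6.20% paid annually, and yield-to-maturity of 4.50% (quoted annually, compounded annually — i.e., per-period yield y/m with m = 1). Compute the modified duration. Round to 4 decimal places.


Answer: Modified duration = 7.5575

Derivation:
Coupon per period c = face * coupon_rate / m = 62.000000
Periods per year m = 1; per-period yield y/m = 0.045000
Number of cashflows N = 10
Cashflows (t years, CF_t, discount factor 1/(1+y/m)^(m*t), PV):
  t = 1.0000: CF_t = 62.000000, DF = 0.956938, PV = 59.330144
  t = 2.0000: CF_t = 62.000000, DF = 0.915730, PV = 56.775257
  t = 3.0000: CF_t = 62.000000, DF = 0.876297, PV = 54.330389
  t = 4.0000: CF_t = 62.000000, DF = 0.838561, PV = 51.990803
  t = 5.0000: CF_t = 62.000000, DF = 0.802451, PV = 49.751965
  t = 6.0000: CF_t = 62.000000, DF = 0.767896, PV = 47.609536
  t = 7.0000: CF_t = 62.000000, DF = 0.734828, PV = 45.559364
  t = 8.0000: CF_t = 62.000000, DF = 0.703185, PV = 43.597478
  t = 9.0000: CF_t = 62.000000, DF = 0.672904, PV = 41.720075
  t = 10.0000: CF_t = 1062.000000, DF = 0.643928, PV = 683.851198
Price P = sum_t PV_t = 1134.516209
First compute Macaulay numerator sum_t t * PV_t:
  t * PV_t at t = 1.0000: 59.330144
  t * PV_t at t = 2.0000: 113.550514
  t * PV_t at t = 3.0000: 162.991168
  t * PV_t at t = 4.0000: 207.963213
  t * PV_t at t = 5.0000: 248.759824
  t * PV_t at t = 6.0000: 285.657215
  t * PV_t at t = 7.0000: 318.915551
  t * PV_t at t = 8.0000: 348.779823
  t * PV_t at t = 9.0000: 375.480671
  t * PV_t at t = 10.0000: 6838.511983
Macaulay duration D = 8959.940106 / 1134.516209 = 7.897587
Modified duration = D / (1 + y/m) = 7.897587 / (1 + 0.045000) = 7.557499


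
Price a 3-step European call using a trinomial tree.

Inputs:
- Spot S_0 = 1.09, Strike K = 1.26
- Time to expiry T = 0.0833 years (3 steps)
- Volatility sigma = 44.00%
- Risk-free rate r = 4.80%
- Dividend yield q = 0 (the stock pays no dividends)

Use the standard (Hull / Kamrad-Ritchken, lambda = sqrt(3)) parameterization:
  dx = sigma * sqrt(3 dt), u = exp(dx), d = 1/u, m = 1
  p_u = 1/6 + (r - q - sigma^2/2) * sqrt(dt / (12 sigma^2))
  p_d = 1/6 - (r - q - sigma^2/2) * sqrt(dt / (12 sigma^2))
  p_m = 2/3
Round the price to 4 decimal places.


Answer: Price = V(0,0) = 0.0089

Derivation:
dt = T/N = 0.027767; dx = sigma*sqrt(3*dt) = 0.126992
u = exp(dx) = 1.135408; d = 1/u = 0.880741
p_u = 0.161332, p_m = 0.666667, p_d = 0.172002
Discount per step: exp(-r*dt) = 0.998668
Stock lattice S(k, j) with j the centered position index:
  k=0: S(0,+0) = 1.0900
  k=1: S(1,-1) = 0.9600; S(1,+0) = 1.0900; S(1,+1) = 1.2376
  k=2: S(2,-2) = 0.8455; S(2,-1) = 0.9600; S(2,+0) = 1.0900; S(2,+1) = 1.2376; S(2,+2) = 1.4052
  k=3: S(3,-3) = 0.7447; S(3,-2) = 0.8455; S(3,-1) = 0.9600; S(3,+0) = 1.0900; S(3,+1) = 1.2376; S(3,+2) = 1.4052; S(3,+3) = 1.5954
Terminal payoffs V(N, j) = max(S_T - K, 0):
  V(3,-3) = 0.000000; V(3,-2) = 0.000000; V(3,-1) = 0.000000; V(3,+0) = 0.000000; V(3,+1) = 0.000000; V(3,+2) = 0.145174; V(3,+3) = 0.335445
Backward induction: V(k, j) = exp(-r*dt) * [p_u * V(k+1, j+1) + p_m * V(k+1, j) + p_d * V(k+1, j-1)]
  V(2,-2) = exp(-r*dt) * [p_u*0.000000 + p_m*0.000000 + p_d*0.000000] = 0.000000
  V(2,-1) = exp(-r*dt) * [p_u*0.000000 + p_m*0.000000 + p_d*0.000000] = 0.000000
  V(2,+0) = exp(-r*dt) * [p_u*0.000000 + p_m*0.000000 + p_d*0.000000] = 0.000000
  V(2,+1) = exp(-r*dt) * [p_u*0.145174 + p_m*0.000000 + p_d*0.000000] = 0.023390
  V(2,+2) = exp(-r*dt) * [p_u*0.335445 + p_m*0.145174 + p_d*0.000000] = 0.150699
  V(1,-1) = exp(-r*dt) * [p_u*0.000000 + p_m*0.000000 + p_d*0.000000] = 0.000000
  V(1,+0) = exp(-r*dt) * [p_u*0.023390 + p_m*0.000000 + p_d*0.000000] = 0.003769
  V(1,+1) = exp(-r*dt) * [p_u*0.150699 + p_m*0.023390 + p_d*0.000000] = 0.039853
  V(0,+0) = exp(-r*dt) * [p_u*0.039853 + p_m*0.003769 + p_d*0.000000] = 0.008930


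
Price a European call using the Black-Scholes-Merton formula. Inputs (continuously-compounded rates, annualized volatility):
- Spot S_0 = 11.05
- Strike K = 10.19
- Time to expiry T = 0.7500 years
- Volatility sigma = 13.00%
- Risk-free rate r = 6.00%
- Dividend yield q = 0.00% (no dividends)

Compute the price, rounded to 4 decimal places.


Answer: Price = 1.3854

Derivation:
d1 = (ln(S/K) + (r - q + 0.5*sigma^2) * T) / (sigma * sqrt(T)) = 1.17567239
d2 = d1 - sigma * sqrt(T) = 1.06308909
exp(-rT) = 0.95599748; exp(-qT) = 1.00000000
C = S_0 * exp(-qT) * N(d1) - K * exp(-rT) * N(d2)
N(d1) = 0.88013709; N(d2) = 0.85612922
C = 11.0500 * 1.00000000 * 0.88013709 - 10.1900 * 0.95599748 * 0.85612922 = 1.3854


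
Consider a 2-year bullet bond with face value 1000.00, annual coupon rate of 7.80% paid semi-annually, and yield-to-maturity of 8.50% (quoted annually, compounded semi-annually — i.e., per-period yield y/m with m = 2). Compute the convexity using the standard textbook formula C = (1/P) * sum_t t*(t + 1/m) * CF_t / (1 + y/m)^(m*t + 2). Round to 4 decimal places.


Coupon per period c = face * coupon_rate / m = 39.000000
Periods per year m = 2; per-period yield y/m = 0.042500
Number of cashflows N = 4
Cashflows (t years, CF_t, discount factor 1/(1+y/m)^(m*t), PV):
  t = 0.5000: CF_t = 39.000000, DF = 0.959233, PV = 37.410072
  t = 1.0000: CF_t = 39.000000, DF = 0.920127, PV = 35.884961
  t = 1.5000: CF_t = 39.000000, DF = 0.882616, PV = 34.422025
  t = 2.0000: CF_t = 1039.000000, DF = 0.846634, PV = 879.652807
Price P = sum_t PV_t = 987.369865
Convexity numerator sum_t t*(t + 1/m) * CF_t / (1+y/m)^(m*t + 2):
  t = 0.5000: term = 17.211013
  t = 1.0000: term = 49.528094
  t = 1.5000: term = 95.017925
  t = 2.0000: term = 4046.962406
Convexity = (1/P) * sum = 4208.719437 / 987.369865 = 4.262556

Answer: Convexity = 4.2626


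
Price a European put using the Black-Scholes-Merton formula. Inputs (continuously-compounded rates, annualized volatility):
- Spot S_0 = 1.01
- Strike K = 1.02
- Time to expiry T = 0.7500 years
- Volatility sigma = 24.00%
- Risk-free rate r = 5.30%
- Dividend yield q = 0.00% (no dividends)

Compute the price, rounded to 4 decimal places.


d1 = (ln(S/K) + (r - q + 0.5*sigma^2) * T) / (sigma * sqrt(T)) = 0.24776844
d2 = d1 - sigma * sqrt(T) = 0.03992234
exp(-rT) = 0.96102967; exp(-qT) = 1.00000000
P = K * exp(-rT) * N(-d2) - S_0 * exp(-qT) * N(-d1)
N(-d1) = 0.40215679; N(-d2) = 0.48407752
P = 1.0200 * 0.96102967 * 0.48407752 - 1.0100 * 1.00000000 * 0.40215679 = 0.0683

Answer: Price = 0.0683


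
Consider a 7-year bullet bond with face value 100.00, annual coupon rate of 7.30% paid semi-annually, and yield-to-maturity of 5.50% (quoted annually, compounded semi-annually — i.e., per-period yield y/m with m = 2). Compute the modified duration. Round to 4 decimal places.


Answer: Modified duration = 5.5290

Derivation:
Coupon per period c = face * coupon_rate / m = 3.650000
Periods per year m = 2; per-period yield y/m = 0.027500
Number of cashflows N = 14
Cashflows (t years, CF_t, discount factor 1/(1+y/m)^(m*t), PV):
  t = 0.5000: CF_t = 3.650000, DF = 0.973236, PV = 3.552311
  t = 1.0000: CF_t = 3.650000, DF = 0.947188, PV = 3.457237
  t = 1.5000: CF_t = 3.650000, DF = 0.921838, PV = 3.364708
  t = 2.0000: CF_t = 3.650000, DF = 0.897166, PV = 3.274655
  t = 2.5000: CF_t = 3.650000, DF = 0.873154, PV = 3.187012
  t = 3.0000: CF_t = 3.650000, DF = 0.849785, PV = 3.101715
  t = 3.5000: CF_t = 3.650000, DF = 0.827041, PV = 3.018701
  t = 4.0000: CF_t = 3.650000, DF = 0.804906, PV = 2.937908
  t = 4.5000: CF_t = 3.650000, DF = 0.783364, PV = 2.859278
  t = 5.0000: CF_t = 3.650000, DF = 0.762398, PV = 2.782752
  t = 5.5000: CF_t = 3.650000, DF = 0.741993, PV = 2.708275
  t = 6.0000: CF_t = 3.650000, DF = 0.722134, PV = 2.635791
  t = 6.5000: CF_t = 3.650000, DF = 0.702807, PV = 2.565246
  t = 7.0000: CF_t = 103.650000, DF = 0.683997, PV = 70.896318
Price P = sum_t PV_t = 110.341907
First compute Macaulay numerator sum_t t * PV_t:
  t * PV_t at t = 0.5000: 1.776156
  t * PV_t at t = 1.0000: 3.457237
  t * PV_t at t = 1.5000: 5.047062
  t * PV_t at t = 2.0000: 6.549310
  t * PV_t at t = 2.5000: 7.967530
  t * PV_t at t = 3.0000: 9.305145
  t * PV_t at t = 3.5000: 10.565452
  t * PV_t at t = 4.0000: 11.751633
  t * PV_t at t = 4.5000: 12.866751
  t * PV_t at t = 5.0000: 13.913762
  t * PV_t at t = 5.5000: 14.895511
  t * PV_t at t = 6.0000: 15.814743
  t * PV_t at t = 6.5000: 16.674101
  t * PV_t at t = 7.0000: 496.274224
Macaulay duration D = 626.858617 / 110.341907 = 5.681057
Modified duration = D / (1 + y/m) = 5.681057 / (1 + 0.027500) = 5.529009


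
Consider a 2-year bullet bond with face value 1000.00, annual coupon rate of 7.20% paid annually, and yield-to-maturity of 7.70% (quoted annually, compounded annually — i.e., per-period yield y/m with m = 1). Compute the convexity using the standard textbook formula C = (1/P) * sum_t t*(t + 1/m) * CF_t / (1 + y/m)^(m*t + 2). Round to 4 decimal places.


Answer: Convexity = 4.9401

Derivation:
Coupon per period c = face * coupon_rate / m = 72.000000
Periods per year m = 1; per-period yield y/m = 0.077000
Number of cashflows N = 2
Cashflows (t years, CF_t, discount factor 1/(1+y/m)^(m*t), PV):
  t = 1.0000: CF_t = 72.000000, DF = 0.928505, PV = 66.852368
  t = 2.0000: CF_t = 1072.000000, DF = 0.862122, PV = 924.194498
Price P = sum_t PV_t = 991.046866
Convexity numerator sum_t t*(t + 1/m) * CF_t / (1+y/m)^(m*t + 2):
  t = 1.0000: term = 115.269758
  t = 2.0000: term = 4780.608976
Convexity = (1/P) * sum = 4895.878734 / 991.046866 = 4.940108


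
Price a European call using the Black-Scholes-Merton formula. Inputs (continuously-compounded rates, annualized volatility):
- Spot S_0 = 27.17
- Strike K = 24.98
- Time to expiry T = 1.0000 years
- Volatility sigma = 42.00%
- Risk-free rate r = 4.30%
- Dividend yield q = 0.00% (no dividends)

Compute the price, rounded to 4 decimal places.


Answer: Price = 6.0602

Derivation:
d1 = (ln(S/K) + (r - q + 0.5*sigma^2) * T) / (sigma * sqrt(T)) = 0.51247124
d2 = d1 - sigma * sqrt(T) = 0.09247124
exp(-rT) = 0.95791139; exp(-qT) = 1.00000000
C = S_0 * exp(-qT) * N(d1) - K * exp(-rT) * N(d2)
N(d1) = 0.69583938; N(d2) = 0.53683818
C = 27.1700 * 1.00000000 * 0.69583938 - 24.9800 * 0.95791139 * 0.53683818 = 6.0602


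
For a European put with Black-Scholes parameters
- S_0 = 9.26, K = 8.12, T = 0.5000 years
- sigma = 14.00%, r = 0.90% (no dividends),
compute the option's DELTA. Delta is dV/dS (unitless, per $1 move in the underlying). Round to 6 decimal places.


Answer: Delta = -0.077509

Derivation:
d1 = 1.4220310772; d2 = 1.3230361278
phi(d1) = 0.1451446097; exp(-qT) = 1.0000000000; exp(-rT) = 0.9955101098
N(-d1) = 0.0775086147
Delta = -exp(-qT) * N(-d1) = -1.0000000000 * 0.0775086147 = -0.077509


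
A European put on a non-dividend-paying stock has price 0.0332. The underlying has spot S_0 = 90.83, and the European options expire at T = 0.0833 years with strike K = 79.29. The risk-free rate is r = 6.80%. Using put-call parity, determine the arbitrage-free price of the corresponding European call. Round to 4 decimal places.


Put-call parity: C - P = S_0 * exp(-qT) - K * exp(-rT).
S_0 * exp(-qT) = 90.8300 * 1.00000000 = 90.83000000
K * exp(-rT) = 79.2900 * 0.99435161 = 78.84213935
C = P + S*exp(-qT) - K*exp(-rT)
C = 0.0332 + 90.83000000 - 78.84213935 = 12.0211

Answer: Call price = 12.0211


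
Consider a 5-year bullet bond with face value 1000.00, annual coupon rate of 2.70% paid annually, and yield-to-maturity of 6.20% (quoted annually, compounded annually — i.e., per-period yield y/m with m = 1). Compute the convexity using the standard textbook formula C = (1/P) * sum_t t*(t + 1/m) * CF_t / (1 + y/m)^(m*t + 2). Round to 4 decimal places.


Coupon per period c = face * coupon_rate / m = 27.000000
Periods per year m = 1; per-period yield y/m = 0.062000
Number of cashflows N = 5
Cashflows (t years, CF_t, discount factor 1/(1+y/m)^(m*t), PV):
  t = 1.0000: CF_t = 27.000000, DF = 0.941620, PV = 25.423729
  t = 2.0000: CF_t = 27.000000, DF = 0.886647, PV = 23.939481
  t = 3.0000: CF_t = 27.000000, DF = 0.834885, PV = 22.541884
  t = 4.0000: CF_t = 27.000000, DF = 0.786144, PV = 21.225880
  t = 5.0000: CF_t = 1027.000000, DF = 0.740248, PV = 760.235000
Price P = sum_t PV_t = 853.365973
Convexity numerator sum_t t*(t + 1/m) * CF_t / (1+y/m)^(m*t + 2):
  t = 1.0000: term = 45.083768
  t = 2.0000: term = 127.355278
  t = 3.0000: term = 239.840448
  t = 4.0000: term = 376.397439
  t = 5.0000: term = 20221.812587
Convexity = (1/P) * sum = 21010.489520 / 853.365973 = 24.620726

Answer: Convexity = 24.6207


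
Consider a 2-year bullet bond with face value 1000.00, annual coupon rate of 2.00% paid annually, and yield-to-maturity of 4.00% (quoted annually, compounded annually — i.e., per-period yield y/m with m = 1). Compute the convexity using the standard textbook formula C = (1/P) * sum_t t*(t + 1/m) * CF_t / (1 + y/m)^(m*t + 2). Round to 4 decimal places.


Coupon per period c = face * coupon_rate / m = 20.000000
Periods per year m = 1; per-period yield y/m = 0.040000
Number of cashflows N = 2
Cashflows (t years, CF_t, discount factor 1/(1+y/m)^(m*t), PV):
  t = 1.0000: CF_t = 20.000000, DF = 0.961538, PV = 19.230769
  t = 2.0000: CF_t = 1020.000000, DF = 0.924556, PV = 943.047337
Price P = sum_t PV_t = 962.278107
Convexity numerator sum_t t*(t + 1/m) * CF_t / (1+y/m)^(m*t + 2):
  t = 1.0000: term = 35.559854
  t = 2.0000: term = 5231.401649
Convexity = (1/P) * sum = 5266.961503 / 962.278107 = 5.473430

Answer: Convexity = 5.4734


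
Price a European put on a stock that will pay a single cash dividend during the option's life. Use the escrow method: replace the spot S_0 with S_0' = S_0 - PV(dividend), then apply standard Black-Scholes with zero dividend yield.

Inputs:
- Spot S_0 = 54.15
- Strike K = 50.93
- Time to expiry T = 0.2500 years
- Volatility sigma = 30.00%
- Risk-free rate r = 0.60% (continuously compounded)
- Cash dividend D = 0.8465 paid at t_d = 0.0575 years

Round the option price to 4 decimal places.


PV(D) = D * exp(-r * t_d) = 0.8465 * 0.99965506 = 0.84620801
S_0' = S_0 - PV(D) = 54.1500 - 0.84620801 = 53.30379199
d1 = (ln(S_0'/K) + (r + sigma^2/2)*T) / (sigma*sqrt(T)) = 0.38870221
d2 = d1 - sigma*sqrt(T) = 0.23870221
exp(-rT) = 0.99850112
N(-d1) = 0.34874822; N(-d2) = 0.40566825
P = K * exp(-rT) * N(-d2) - S_0' * N(-d1) = 50.9300 * 0.99850112 * 0.40566825 - 53.30379199 * 0.34874822 = 2.0401

Answer: Price = 2.0401


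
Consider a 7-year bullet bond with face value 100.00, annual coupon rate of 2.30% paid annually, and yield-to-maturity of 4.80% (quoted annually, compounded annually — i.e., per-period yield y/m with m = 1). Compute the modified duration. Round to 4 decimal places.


Coupon per period c = face * coupon_rate / m = 2.300000
Periods per year m = 1; per-period yield y/m = 0.048000
Number of cashflows N = 7
Cashflows (t years, CF_t, discount factor 1/(1+y/m)^(m*t), PV):
  t = 1.0000: CF_t = 2.300000, DF = 0.954198, PV = 2.194656
  t = 2.0000: CF_t = 2.300000, DF = 0.910495, PV = 2.094138
  t = 3.0000: CF_t = 2.300000, DF = 0.868793, PV = 1.998223
  t = 4.0000: CF_t = 2.300000, DF = 0.829001, PV = 1.906701
  t = 5.0000: CF_t = 2.300000, DF = 0.791031, PV = 1.819372
  t = 6.0000: CF_t = 2.300000, DF = 0.754801, PV = 1.736042
  t = 7.0000: CF_t = 102.300000, DF = 0.720230, PV = 73.679497
Price P = sum_t PV_t = 85.428630
First compute Macaulay numerator sum_t t * PV_t:
  t * PV_t at t = 1.0000: 2.194656
  t * PV_t at t = 2.0000: 4.188276
  t * PV_t at t = 3.0000: 5.994669
  t * PV_t at t = 4.0000: 7.626806
  t * PV_t at t = 5.0000: 9.096858
  t * PV_t at t = 6.0000: 10.416250
  t * PV_t at t = 7.0000: 515.756482
Macaulay duration D = 555.273998 / 85.428630 = 6.499858
Modified duration = D / (1 + y/m) = 6.499858 / (1 + 0.048000) = 6.202155

Answer: Modified duration = 6.2022


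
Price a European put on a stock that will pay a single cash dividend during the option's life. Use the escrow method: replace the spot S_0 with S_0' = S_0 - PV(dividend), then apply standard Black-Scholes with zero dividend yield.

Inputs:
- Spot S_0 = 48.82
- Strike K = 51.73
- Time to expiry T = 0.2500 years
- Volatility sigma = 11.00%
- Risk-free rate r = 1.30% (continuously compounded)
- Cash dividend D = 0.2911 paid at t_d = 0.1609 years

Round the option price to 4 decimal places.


Answer: Price = 3.2206

Derivation:
PV(D) = D * exp(-r * t_d) = 0.2911 * 0.99791049 = 0.29049174
S_0' = S_0 - PV(D) = 48.8200 - 0.29049174 = 48.52950826
d1 = (ln(S_0'/K) + (r + sigma^2/2)*T) / (sigma*sqrt(T)) = -1.07460643
d2 = d1 - sigma*sqrt(T) = -1.12960643
exp(-rT) = 0.99675528
N(-d1) = 0.85872451; N(-d2) = 0.87067895
P = K * exp(-rT) * N(-d2) - S_0' * N(-d1) = 51.7300 * 0.99675528 * 0.87067895 - 48.52950826 * 0.85872451 = 3.2206


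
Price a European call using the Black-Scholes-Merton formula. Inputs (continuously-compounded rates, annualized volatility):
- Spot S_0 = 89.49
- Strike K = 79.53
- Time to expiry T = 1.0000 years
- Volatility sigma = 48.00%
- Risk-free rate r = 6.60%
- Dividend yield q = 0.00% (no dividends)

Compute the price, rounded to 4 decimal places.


d1 = (ln(S/K) + (r - q + 0.5*sigma^2) * T) / (sigma * sqrt(T)) = 0.62331787
d2 = d1 - sigma * sqrt(T) = 0.14331787
exp(-rT) = 0.93613086; exp(-qT) = 1.00000000
C = S_0 * exp(-qT) * N(d1) - K * exp(-rT) * N(d2)
N(d1) = 0.73346217; N(d2) = 0.55698043
C = 89.4900 * 1.00000000 * 0.73346217 - 79.5300 * 0.93613086 * 0.55698043 = 24.1701

Answer: Price = 24.1701


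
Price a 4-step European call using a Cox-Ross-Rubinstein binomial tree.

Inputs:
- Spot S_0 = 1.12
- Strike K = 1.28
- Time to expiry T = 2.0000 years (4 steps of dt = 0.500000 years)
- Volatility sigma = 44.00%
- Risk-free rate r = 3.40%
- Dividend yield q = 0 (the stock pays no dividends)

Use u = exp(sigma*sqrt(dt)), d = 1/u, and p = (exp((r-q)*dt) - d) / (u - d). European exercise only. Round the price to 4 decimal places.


Answer: Price = V(0,0) = 0.2509

Derivation:
dt = T/N = 0.500000
u = exp(sigma*sqrt(dt)) = 1.364963; d = 1/u = 0.732621
p = (exp((r-q)*dt) - d) / (u - d) = 0.449954
Discount per step: exp(-r*dt) = 0.983144
Stock lattice S(k, i) with i counting down-moves:
  k=0: S(0,0) = 1.1200
  k=1: S(1,0) = 1.5288; S(1,1) = 0.8205
  k=2: S(2,0) = 2.0867; S(2,1) = 1.1200; S(2,2) = 0.6011
  k=3: S(3,0) = 2.8483; S(3,1) = 1.5288; S(3,2) = 0.8205; S(3,3) = 0.4404
  k=4: S(4,0) = 3.8878; S(4,1) = 2.0867; S(4,2) = 1.1200; S(4,3) = 0.6011; S(4,4) = 0.3227
Terminal payoffs V(N, i) = max(S_T - K, 0):
  V(4,0) = 2.607773; V(4,1) = 0.806697; V(4,2) = 0.000000; V(4,3) = 0.000000; V(4,4) = 0.000000
Backward induction: V(k, i) = exp(-r*dt) * [p * V(k+1, i) + (1-p) * V(k+1, i+1)].
  V(3,0) = exp(-r*dt) * [p*2.607773 + (1-p)*0.806697] = 1.589840
  V(3,1) = exp(-r*dt) * [p*0.806697 + (1-p)*0.000000] = 0.356858
  V(3,2) = exp(-r*dt) * [p*0.000000 + (1-p)*0.000000] = 0.000000
  V(3,3) = exp(-r*dt) * [p*0.000000 + (1-p)*0.000000] = 0.000000
  V(2,0) = exp(-r*dt) * [p*1.589840 + (1-p)*0.356858] = 0.896276
  V(2,1) = exp(-r*dt) * [p*0.356858 + (1-p)*0.000000] = 0.157863
  V(2,2) = exp(-r*dt) * [p*0.000000 + (1-p)*0.000000] = 0.000000
  V(1,0) = exp(-r*dt) * [p*0.896276 + (1-p)*0.157863] = 0.481853
  V(1,1) = exp(-r*dt) * [p*0.157863 + (1-p)*0.000000] = 0.069834
  V(0,0) = exp(-r*dt) * [p*0.481853 + (1-p)*0.069834] = 0.250921


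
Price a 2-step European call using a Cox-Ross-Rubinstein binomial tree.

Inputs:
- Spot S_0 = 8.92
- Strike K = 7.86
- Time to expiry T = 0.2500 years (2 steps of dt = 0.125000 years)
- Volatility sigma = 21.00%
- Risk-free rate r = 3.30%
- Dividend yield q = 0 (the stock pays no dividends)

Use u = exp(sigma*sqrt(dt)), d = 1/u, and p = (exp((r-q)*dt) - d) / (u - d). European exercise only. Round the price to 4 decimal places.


dt = T/N = 0.125000
u = exp(sigma*sqrt(dt)) = 1.077072; d = 1/u = 0.928443
p = (exp((r-q)*dt) - d) / (u - d) = 0.509258
Discount per step: exp(-r*dt) = 0.995883
Stock lattice S(k, i) with i counting down-moves:
  k=0: S(0,0) = 8.9200
  k=1: S(1,0) = 9.6075; S(1,1) = 8.2817
  k=2: S(2,0) = 10.3479; S(2,1) = 8.9200; S(2,2) = 7.6891
Terminal payoffs V(N, i) = max(S_T - K, 0):
  V(2,0) = 2.487949; V(2,1) = 1.060000; V(2,2) = 0.000000
Backward induction: V(k, i) = exp(-r*dt) * [p * V(k+1, i) + (1-p) * V(k+1, i+1)].
  V(1,0) = exp(-r*dt) * [p*2.487949 + (1-p)*1.060000] = 1.779838
  V(1,1) = exp(-r*dt) * [p*1.060000 + (1-p)*0.000000] = 0.537591
  V(0,0) = exp(-r*dt) * [p*1.779838 + (1-p)*0.537591] = 1.165398

Answer: Price = V(0,0) = 1.1654


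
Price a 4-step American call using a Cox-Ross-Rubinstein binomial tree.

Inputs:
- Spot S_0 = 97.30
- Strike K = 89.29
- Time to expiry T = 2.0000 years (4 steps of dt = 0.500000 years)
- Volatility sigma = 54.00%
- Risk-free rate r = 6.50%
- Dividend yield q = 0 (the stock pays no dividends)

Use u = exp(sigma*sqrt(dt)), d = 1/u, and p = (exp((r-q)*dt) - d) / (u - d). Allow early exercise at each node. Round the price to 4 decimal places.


dt = T/N = 0.500000
u = exp(sigma*sqrt(dt)) = 1.464974; d = 1/u = 0.682606
p = (exp((r-q)*dt) - d) / (u - d) = 0.447907
Discount per step: exp(-r*dt) = 0.968022
Stock lattice S(k, i) with i counting down-moves:
  k=0: S(0,0) = 97.3000
  k=1: S(1,0) = 142.5420; S(1,1) = 66.4175
  k=2: S(2,0) = 208.8203; S(2,1) = 97.3000; S(2,2) = 45.3370
  k=3: S(3,0) = 305.9164; S(3,1) = 142.5420; S(3,2) = 66.4175; S(3,3) = 30.9473
  k=4: S(4,0) = 448.1597; S(4,1) = 208.8203; S(4,2) = 97.3000; S(4,3) = 45.3370; S(4,4) = 21.1248
Terminal payoffs V(N, i) = max(S_T - K, 0):
  V(4,0) = 358.869698; V(4,1) = 119.530350; V(4,2) = 8.010000; V(4,3) = 0.000000; V(4,4) = 0.000000
Backward induction: V(k, i) = exp(-r*dt) * [p * V(k+1, i) + (1-p) * V(k+1, i+1)]; then take max(V_cont, immediate exercise) for American.
  V(3,0) = exp(-r*dt) * [p*358.869698 + (1-p)*119.530350] = 219.481710; exercise = 216.626434; V(3,0) = max -> 219.481710
  V(3,1) = exp(-r*dt) * [p*119.530350 + (1-p)*8.010000] = 56.107269; exercise = 53.251994; V(3,1) = max -> 56.107269
  V(3,2) = exp(-r*dt) * [p*8.010000 + (1-p)*0.000000] = 3.473006; exercise = 0.000000; V(3,2) = max -> 3.473006
  V(3,3) = exp(-r*dt) * [p*0.000000 + (1-p)*0.000000] = 0.000000; exercise = 0.000000; V(3,3) = max -> 0.000000
  V(2,0) = exp(-r*dt) * [p*219.481710 + (1-p)*56.107269] = 125.149596; exercise = 119.530350; V(2,0) = max -> 125.149596
  V(2,1) = exp(-r*dt) * [p*56.107269 + (1-p)*3.473006] = 26.183308; exercise = 8.010000; V(2,1) = max -> 26.183308
  V(2,2) = exp(-r*dt) * [p*3.473006 + (1-p)*0.000000] = 1.505839; exercise = 0.000000; V(2,2) = max -> 1.505839
  V(1,0) = exp(-r*dt) * [p*125.149596 + (1-p)*26.183308] = 68.256203; exercise = 53.251994; V(1,0) = max -> 68.256203
  V(1,1) = exp(-r*dt) * [p*26.183308 + (1-p)*1.505839] = 12.157435; exercise = 0.000000; V(1,1) = max -> 12.157435
  V(0,0) = exp(-r*dt) * [p*68.256203 + (1-p)*12.157435] = 36.092183; exercise = 8.010000; V(0,0) = max -> 36.092183

Answer: Price = V(0,0) = 36.0922


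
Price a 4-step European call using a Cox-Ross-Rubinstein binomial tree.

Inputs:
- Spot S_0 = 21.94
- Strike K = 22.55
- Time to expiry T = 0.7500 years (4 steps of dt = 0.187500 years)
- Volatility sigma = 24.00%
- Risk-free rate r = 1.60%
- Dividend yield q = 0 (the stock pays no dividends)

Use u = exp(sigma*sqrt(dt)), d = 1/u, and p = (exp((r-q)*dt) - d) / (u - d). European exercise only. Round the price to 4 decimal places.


Answer: Price = V(0,0) = 1.6524

Derivation:
dt = T/N = 0.187500
u = exp(sigma*sqrt(dt)) = 1.109515; d = 1/u = 0.901295
p = (exp((r-q)*dt) - d) / (u - d) = 0.488472
Discount per step: exp(-r*dt) = 0.997004
Stock lattice S(k, i) with i counting down-moves:
  k=0: S(0,0) = 21.9400
  k=1: S(1,0) = 24.3428; S(1,1) = 19.7744
  k=2: S(2,0) = 27.0087; S(2,1) = 21.9400; S(2,2) = 17.8226
  k=3: S(3,0) = 29.9665; S(3,1) = 24.3428; S(3,2) = 19.7744; S(3,3) = 16.0634
  k=4: S(4,0) = 33.2483; S(4,1) = 27.0087; S(4,2) = 21.9400; S(4,3) = 17.8226; S(4,4) = 14.4778
Terminal payoffs V(N, i) = max(S_T - K, 0):
  V(4,0) = 10.698300; V(4,1) = 4.458660; V(4,2) = 0.000000; V(4,3) = 0.000000; V(4,4) = 0.000000
Backward induction: V(k, i) = exp(-r*dt) * [p * V(k+1, i) + (1-p) * V(k+1, i+1)].
  V(3,0) = exp(-r*dt) * [p*10.698300 + (1-p)*4.458660] = 7.484064
  V(3,1) = exp(-r*dt) * [p*4.458660 + (1-p)*0.000000] = 2.171407
  V(3,2) = exp(-r*dt) * [p*0.000000 + (1-p)*0.000000] = 0.000000
  V(3,3) = exp(-r*dt) * [p*0.000000 + (1-p)*0.000000] = 0.000000
  V(2,0) = exp(-r*dt) * [p*7.484064 + (1-p)*2.171407] = 4.752213
  V(2,1) = exp(-r*dt) * [p*2.171407 + (1-p)*0.000000] = 1.057494
  V(2,2) = exp(-r*dt) * [p*0.000000 + (1-p)*0.000000] = 0.000000
  V(1,0) = exp(-r*dt) * [p*4.752213 + (1-p)*1.057494] = 2.853687
  V(1,1) = exp(-r*dt) * [p*1.057494 + (1-p)*0.000000] = 0.515009
  V(0,0) = exp(-r*dt) * [p*2.853687 + (1-p)*0.515009] = 1.652423
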